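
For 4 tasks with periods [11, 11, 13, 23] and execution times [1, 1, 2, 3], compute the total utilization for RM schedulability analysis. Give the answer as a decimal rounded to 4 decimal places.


Compute individual utilizations (exact fractions):
  Task 1: C/T = 1/11 (approx. 0.0909)
  Task 2: C/T = 1/11 (approx. 0.0909)
  Task 3: C/T = 2/13 (approx. 0.1538)
  Task 4: C/T = 3/23 (approx. 0.1304)
Total utilization U = 1/11 + 1/11 + 2/13 + 3/23 = 1533/3289
Rounded to 4 decimal places: U = 0.4661
RM (Liu & Layland) bound for 4 tasks = 0.756828; compare with U = 1533/3289 (approx. 0.466099)
U <= bound, so schedulable by RM sufficient condition.

0.4661


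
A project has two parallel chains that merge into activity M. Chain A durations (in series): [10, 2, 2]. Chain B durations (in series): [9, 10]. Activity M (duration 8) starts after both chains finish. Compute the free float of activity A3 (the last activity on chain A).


ES(A3) = sum of predecessors on chain A = 12
EF(A3) = ES + duration = 12 + 2 = 14
Successor of A3 is M. ES(M) = max(sum(A), sum(B)) = max(14, 19) = 19
Free float = ES(successor) - EF(current) = 19 - 14 = 5

5


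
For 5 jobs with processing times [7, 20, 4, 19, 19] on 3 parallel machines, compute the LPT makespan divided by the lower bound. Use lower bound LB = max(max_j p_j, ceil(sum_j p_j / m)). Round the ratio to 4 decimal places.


LPT order: [20, 19, 19, 7, 4]
Machine loads after assignment: [20, 26, 23]
LPT makespan = 26
Lower bound = max(max_job, ceil(total/3)) = max(20, 23) = 23
Ratio = 26 / 23 = 1.1304

1.1304


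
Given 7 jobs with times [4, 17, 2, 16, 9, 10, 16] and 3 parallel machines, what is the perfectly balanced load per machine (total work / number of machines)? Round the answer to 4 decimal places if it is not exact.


Total processing time = 4 + 17 + 2 + 16 + 9 + 10 + 16 = 74
Number of machines = 3
Ideal balanced load = 74 / 3 = 24.6667

24.6667


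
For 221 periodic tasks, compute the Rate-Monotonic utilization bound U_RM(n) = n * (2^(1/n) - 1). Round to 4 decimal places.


Compute 2^(1/221) = 1.0031413363
Subtract 1: 1.0031413363 - 1 = 0.0031413363
Multiply by n: 221 * 0.0031413363 = 0.6942353223
Round to 4 dp: 0.6942

0.6942


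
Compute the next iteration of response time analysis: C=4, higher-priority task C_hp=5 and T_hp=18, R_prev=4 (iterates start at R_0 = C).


R_next = C + ceil(R_prev / T_hp) * C_hp
ceil(4 / 18) = ceil(0.2222) = 1
Interference = 1 * 5 = 5
R_next = 4 + 5 = 9

9


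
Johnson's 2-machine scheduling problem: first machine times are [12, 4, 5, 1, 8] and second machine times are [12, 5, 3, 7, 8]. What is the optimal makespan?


Apply Johnson's rule:
  Group 1 (a <= b): [(4, 1, 7), (2, 4, 5), (5, 8, 8), (1, 12, 12)]
  Group 2 (a > b): [(3, 5, 3)]
Optimal job order: [4, 2, 5, 1, 3]
Schedule:
  Job 4: M1 done at 1, M2 done at 8
  Job 2: M1 done at 5, M2 done at 13
  Job 5: M1 done at 13, M2 done at 21
  Job 1: M1 done at 25, M2 done at 37
  Job 3: M1 done at 30, M2 done at 40
Makespan = 40

40


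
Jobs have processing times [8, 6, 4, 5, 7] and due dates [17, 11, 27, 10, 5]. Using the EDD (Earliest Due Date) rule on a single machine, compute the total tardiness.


Sort by due date (EDD order): [(7, 5), (5, 10), (6, 11), (8, 17), (4, 27)]
Compute completion times and tardiness:
  Job 1: p=7, d=5, C=7, tardiness=max(0,7-5)=2
  Job 2: p=5, d=10, C=12, tardiness=max(0,12-10)=2
  Job 3: p=6, d=11, C=18, tardiness=max(0,18-11)=7
  Job 4: p=8, d=17, C=26, tardiness=max(0,26-17)=9
  Job 5: p=4, d=27, C=30, tardiness=max(0,30-27)=3
Total tardiness = 23

23


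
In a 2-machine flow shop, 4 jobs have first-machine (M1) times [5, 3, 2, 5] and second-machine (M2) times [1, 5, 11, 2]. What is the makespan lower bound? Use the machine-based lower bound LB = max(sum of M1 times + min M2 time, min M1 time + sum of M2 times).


LB1 = sum(M1 times) + min(M2 times) = 15 + 1 = 16
LB2 = min(M1 times) + sum(M2 times) = 2 + 19 = 21
Lower bound = max(LB1, LB2) = max(16, 21) = 21

21


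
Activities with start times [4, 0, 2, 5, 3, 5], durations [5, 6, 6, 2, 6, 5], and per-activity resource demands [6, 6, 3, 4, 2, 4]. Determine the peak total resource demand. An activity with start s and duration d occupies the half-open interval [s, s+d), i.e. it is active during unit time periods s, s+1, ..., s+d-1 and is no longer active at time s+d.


Each activity i is active on [start_i, start_i + duration_i).
Compute total resource usage per time slot:
  t=0: active resources = [6], total = 6
  t=1: active resources = [6], total = 6
  t=2: active resources = [6, 3], total = 9
  t=3: active resources = [6, 3, 2], total = 11
  t=4: active resources = [6, 6, 3, 2], total = 17
  t=5: active resources = [6, 6, 3, 4, 2, 4], total = 25
  t=6: active resources = [6, 3, 4, 2, 4], total = 19
  t=7: active resources = [6, 3, 2, 4], total = 15
  t=8: active resources = [6, 2, 4], total = 12
  t=9: active resources = [4], total = 4
Peak resource demand = 25

25


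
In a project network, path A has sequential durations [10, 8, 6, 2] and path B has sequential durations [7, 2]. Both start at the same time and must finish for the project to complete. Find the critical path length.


Path A total = 10 + 8 + 6 + 2 = 26
Path B total = 7 + 2 = 9
Critical path = longest path = max(26, 9) = 26

26


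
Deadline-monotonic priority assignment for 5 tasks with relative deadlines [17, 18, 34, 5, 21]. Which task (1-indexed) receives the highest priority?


Sort tasks by relative deadline (ascending):
  Task 4: deadline = 5
  Task 1: deadline = 17
  Task 2: deadline = 18
  Task 5: deadline = 21
  Task 3: deadline = 34
Priority order (highest first): [4, 1, 2, 5, 3]
Highest priority task = 4

4


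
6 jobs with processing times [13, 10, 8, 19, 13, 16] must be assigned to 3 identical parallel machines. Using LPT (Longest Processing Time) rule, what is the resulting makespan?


Sort jobs in decreasing order (LPT): [19, 16, 13, 13, 10, 8]
Assign each job to the least loaded machine:
  Machine 1: jobs [19, 8], load = 27
  Machine 2: jobs [16, 10], load = 26
  Machine 3: jobs [13, 13], load = 26
Makespan = max load = 27

27


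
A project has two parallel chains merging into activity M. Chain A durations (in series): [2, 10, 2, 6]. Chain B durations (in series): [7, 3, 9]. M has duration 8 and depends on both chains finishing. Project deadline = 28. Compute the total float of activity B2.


Forward pass: ES(B2) = sum of predecessors on chain B = 7
EF = ES + duration = 7 + 3 = 10
Backward pass: LF(M) = deadline = 28; LS(M) = 28 - 8 = 20
LF(B2) = LS(M) - sum(successors on chain B) = 20 - 9 = 11
LS = LF - duration = 11 - 3 = 8
Total float = LS - ES = 8 - 7 = 1

1


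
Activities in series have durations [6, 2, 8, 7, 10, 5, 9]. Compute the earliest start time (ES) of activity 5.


Activity 5 starts after activities 1 through 4 complete.
Predecessor durations: [6, 2, 8, 7]
ES = 6 + 2 + 8 + 7 = 23

23


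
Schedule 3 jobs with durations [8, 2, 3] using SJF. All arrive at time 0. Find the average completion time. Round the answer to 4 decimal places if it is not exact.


SJF order (ascending): [2, 3, 8]
Completion times:
  Job 1: burst=2, C=2
  Job 2: burst=3, C=5
  Job 3: burst=8, C=13
Average completion = 20/3 = 6.6667

6.6667


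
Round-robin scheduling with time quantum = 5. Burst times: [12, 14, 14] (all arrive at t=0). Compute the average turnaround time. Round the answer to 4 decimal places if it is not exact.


Time quantum = 5
Execution trace:
  J1 runs 5 units, time = 5
  J2 runs 5 units, time = 10
  J3 runs 5 units, time = 15
  J1 runs 5 units, time = 20
  J2 runs 5 units, time = 25
  J3 runs 5 units, time = 30
  J1 runs 2 units, time = 32
  J2 runs 4 units, time = 36
  J3 runs 4 units, time = 40
Finish times: [32, 36, 40]
Average turnaround = 108/3 = 36.0

36.0


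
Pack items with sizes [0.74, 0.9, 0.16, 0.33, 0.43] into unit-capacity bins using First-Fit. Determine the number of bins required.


Place items sequentially using First-Fit:
  Item 0.74 -> new Bin 1
  Item 0.9 -> new Bin 2
  Item 0.16 -> Bin 1 (now 0.9)
  Item 0.33 -> new Bin 3
  Item 0.43 -> Bin 3 (now 0.76)
Total bins used = 3

3


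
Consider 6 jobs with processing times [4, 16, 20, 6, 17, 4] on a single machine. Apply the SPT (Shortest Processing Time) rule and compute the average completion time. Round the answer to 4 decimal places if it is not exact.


Sort jobs by processing time (SPT order): [4, 4, 6, 16, 17, 20]
Compute completion times sequentially:
  Job 1: processing = 4, completes at 4
  Job 2: processing = 4, completes at 8
  Job 3: processing = 6, completes at 14
  Job 4: processing = 16, completes at 30
  Job 5: processing = 17, completes at 47
  Job 6: processing = 20, completes at 67
Sum of completion times = 170
Average completion time = 170/6 = 28.3333

28.3333


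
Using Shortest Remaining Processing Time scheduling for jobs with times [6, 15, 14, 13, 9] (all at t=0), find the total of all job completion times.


Since all jobs arrive at t=0, SRPT equals SPT ordering.
SPT order: [6, 9, 13, 14, 15]
Completion times:
  Job 1: p=6, C=6
  Job 2: p=9, C=15
  Job 3: p=13, C=28
  Job 4: p=14, C=42
  Job 5: p=15, C=57
Total completion time = 6 + 15 + 28 + 42 + 57 = 148

148


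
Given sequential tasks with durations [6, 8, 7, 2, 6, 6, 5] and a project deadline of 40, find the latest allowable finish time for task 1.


LF(activity 1) = deadline - sum of successor durations
Successors: activities 2 through 7 with durations [8, 7, 2, 6, 6, 5]
Sum of successor durations = 34
LF = 40 - 34 = 6

6


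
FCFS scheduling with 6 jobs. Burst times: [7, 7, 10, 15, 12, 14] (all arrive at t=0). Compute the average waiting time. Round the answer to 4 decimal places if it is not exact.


FCFS order (as given): [7, 7, 10, 15, 12, 14]
Waiting times:
  Job 1: wait = 0
  Job 2: wait = 7
  Job 3: wait = 14
  Job 4: wait = 24
  Job 5: wait = 39
  Job 6: wait = 51
Sum of waiting times = 135
Average waiting time = 135/6 = 22.5

22.5


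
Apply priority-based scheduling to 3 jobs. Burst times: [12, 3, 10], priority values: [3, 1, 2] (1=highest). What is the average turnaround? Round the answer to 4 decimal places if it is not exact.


Sort by priority (ascending = highest first):
Order: [(1, 3), (2, 10), (3, 12)]
Completion times:
  Priority 1, burst=3, C=3
  Priority 2, burst=10, C=13
  Priority 3, burst=12, C=25
Average turnaround = 41/3 = 13.6667

13.6667


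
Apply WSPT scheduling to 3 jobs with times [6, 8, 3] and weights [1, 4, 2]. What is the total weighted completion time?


Compute p/w ratios and sort ascending (WSPT): [(3, 2), (8, 4), (6, 1)]
Compute weighted completion times:
  Job (p=3,w=2): C=3, w*C=2*3=6
  Job (p=8,w=4): C=11, w*C=4*11=44
  Job (p=6,w=1): C=17, w*C=1*17=17
Total weighted completion time = 67

67


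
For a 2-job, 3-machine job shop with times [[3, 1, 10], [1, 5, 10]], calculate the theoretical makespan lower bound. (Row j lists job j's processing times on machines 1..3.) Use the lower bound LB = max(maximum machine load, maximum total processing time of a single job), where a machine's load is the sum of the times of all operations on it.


Machine loads:
  Machine 1: 3 + 1 = 4
  Machine 2: 1 + 5 = 6
  Machine 3: 10 + 10 = 20
Max machine load = 20
Job totals:
  Job 1: 14
  Job 2: 16
Max job total = 16
Lower bound = max(20, 16) = 20

20


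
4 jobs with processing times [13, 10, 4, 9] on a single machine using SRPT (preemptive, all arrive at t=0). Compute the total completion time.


Since all jobs arrive at t=0, SRPT equals SPT ordering.
SPT order: [4, 9, 10, 13]
Completion times:
  Job 1: p=4, C=4
  Job 2: p=9, C=13
  Job 3: p=10, C=23
  Job 4: p=13, C=36
Total completion time = 4 + 13 + 23 + 36 = 76

76


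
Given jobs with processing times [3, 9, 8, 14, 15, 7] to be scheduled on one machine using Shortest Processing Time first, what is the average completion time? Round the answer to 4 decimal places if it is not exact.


Sort jobs by processing time (SPT order): [3, 7, 8, 9, 14, 15]
Compute completion times sequentially:
  Job 1: processing = 3, completes at 3
  Job 2: processing = 7, completes at 10
  Job 3: processing = 8, completes at 18
  Job 4: processing = 9, completes at 27
  Job 5: processing = 14, completes at 41
  Job 6: processing = 15, completes at 56
Sum of completion times = 155
Average completion time = 155/6 = 25.8333

25.8333


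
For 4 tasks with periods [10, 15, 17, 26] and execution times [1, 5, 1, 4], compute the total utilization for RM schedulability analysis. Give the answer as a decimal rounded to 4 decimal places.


Compute individual utilizations (exact fractions):
  Task 1: C/T = 1/10 (approx. 0.1)
  Task 2: C/T = 5/15 = 1/3 (approx. 0.3333)
  Task 3: C/T = 1/17 (approx. 0.0588)
  Task 4: C/T = 4/26 = 2/13 (approx. 0.1538)
Total utilization U = 1/10 + 1/3 + 1/17 + 2/13 = 4283/6630
Rounded to 4 decimal places: U = 0.6460
RM (Liu & Layland) bound for 4 tasks = 0.756828; compare with U = 4283/6630 (approx. 0.646003)
U <= bound, so schedulable by RM sufficient condition.

0.6460


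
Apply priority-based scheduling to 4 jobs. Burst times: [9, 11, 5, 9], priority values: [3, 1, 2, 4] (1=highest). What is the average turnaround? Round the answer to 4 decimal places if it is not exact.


Sort by priority (ascending = highest first):
Order: [(1, 11), (2, 5), (3, 9), (4, 9)]
Completion times:
  Priority 1, burst=11, C=11
  Priority 2, burst=5, C=16
  Priority 3, burst=9, C=25
  Priority 4, burst=9, C=34
Average turnaround = 86/4 = 21.5

21.5


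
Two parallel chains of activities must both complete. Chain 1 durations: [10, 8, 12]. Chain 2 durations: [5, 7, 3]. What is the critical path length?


Path A total = 10 + 8 + 12 = 30
Path B total = 5 + 7 + 3 = 15
Critical path = longest path = max(30, 15) = 30

30


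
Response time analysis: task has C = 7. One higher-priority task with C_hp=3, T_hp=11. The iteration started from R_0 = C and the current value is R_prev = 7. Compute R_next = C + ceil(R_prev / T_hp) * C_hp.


R_next = C + ceil(R_prev / T_hp) * C_hp
ceil(7 / 11) = ceil(0.6364) = 1
Interference = 1 * 3 = 3
R_next = 7 + 3 = 10

10


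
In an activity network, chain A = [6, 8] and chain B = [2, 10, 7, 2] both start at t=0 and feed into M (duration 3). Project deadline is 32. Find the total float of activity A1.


Forward pass: ES(A1) = sum of predecessors on chain A = 0
EF = ES + duration = 0 + 6 = 6
Backward pass: LF(M) = deadline = 32; LS(M) = 32 - 3 = 29
LF(A1) = LS(M) - sum(successors on chain A) = 29 - 8 = 21
LS = LF - duration = 21 - 6 = 15
Total float = LS - ES = 15 - 0 = 15

15


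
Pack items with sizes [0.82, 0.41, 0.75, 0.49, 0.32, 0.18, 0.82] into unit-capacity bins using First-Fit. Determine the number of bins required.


Place items sequentially using First-Fit:
  Item 0.82 -> new Bin 1
  Item 0.41 -> new Bin 2
  Item 0.75 -> new Bin 3
  Item 0.49 -> Bin 2 (now 0.9)
  Item 0.32 -> new Bin 4
  Item 0.18 -> Bin 1 (now 1.0)
  Item 0.82 -> new Bin 5
Total bins used = 5

5


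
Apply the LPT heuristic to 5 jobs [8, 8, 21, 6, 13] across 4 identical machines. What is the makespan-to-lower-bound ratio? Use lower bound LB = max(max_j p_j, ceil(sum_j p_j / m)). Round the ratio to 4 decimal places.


LPT order: [21, 13, 8, 8, 6]
Machine loads after assignment: [21, 13, 14, 8]
LPT makespan = 21
Lower bound = max(max_job, ceil(total/4)) = max(21, 14) = 21
Ratio = 21 / 21 = 1.0

1.0


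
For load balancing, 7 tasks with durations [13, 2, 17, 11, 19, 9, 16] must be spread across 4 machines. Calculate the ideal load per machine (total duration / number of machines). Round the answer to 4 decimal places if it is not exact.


Total processing time = 13 + 2 + 17 + 11 + 19 + 9 + 16 = 87
Number of machines = 4
Ideal balanced load = 87 / 4 = 21.75

21.75


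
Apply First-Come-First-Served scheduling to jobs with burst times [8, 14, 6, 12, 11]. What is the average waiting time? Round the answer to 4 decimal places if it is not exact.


FCFS order (as given): [8, 14, 6, 12, 11]
Waiting times:
  Job 1: wait = 0
  Job 2: wait = 8
  Job 3: wait = 22
  Job 4: wait = 28
  Job 5: wait = 40
Sum of waiting times = 98
Average waiting time = 98/5 = 19.6

19.6


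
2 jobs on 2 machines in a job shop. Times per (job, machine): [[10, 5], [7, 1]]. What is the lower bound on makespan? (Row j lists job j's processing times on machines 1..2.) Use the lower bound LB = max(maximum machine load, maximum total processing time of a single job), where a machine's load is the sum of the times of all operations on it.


Machine loads:
  Machine 1: 10 + 7 = 17
  Machine 2: 5 + 1 = 6
Max machine load = 17
Job totals:
  Job 1: 15
  Job 2: 8
Max job total = 15
Lower bound = max(17, 15) = 17

17


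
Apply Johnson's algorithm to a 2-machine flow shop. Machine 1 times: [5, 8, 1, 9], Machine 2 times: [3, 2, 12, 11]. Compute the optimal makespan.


Apply Johnson's rule:
  Group 1 (a <= b): [(3, 1, 12), (4, 9, 11)]
  Group 2 (a > b): [(1, 5, 3), (2, 8, 2)]
Optimal job order: [3, 4, 1, 2]
Schedule:
  Job 3: M1 done at 1, M2 done at 13
  Job 4: M1 done at 10, M2 done at 24
  Job 1: M1 done at 15, M2 done at 27
  Job 2: M1 done at 23, M2 done at 29
Makespan = 29

29


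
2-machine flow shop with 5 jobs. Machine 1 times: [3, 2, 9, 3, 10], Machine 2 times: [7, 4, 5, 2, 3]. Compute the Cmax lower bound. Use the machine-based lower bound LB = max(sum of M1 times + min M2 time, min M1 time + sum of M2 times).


LB1 = sum(M1 times) + min(M2 times) = 27 + 2 = 29
LB2 = min(M1 times) + sum(M2 times) = 2 + 21 = 23
Lower bound = max(LB1, LB2) = max(29, 23) = 29

29


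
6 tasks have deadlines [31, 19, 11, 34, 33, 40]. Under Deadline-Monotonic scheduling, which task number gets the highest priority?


Sort tasks by relative deadline (ascending):
  Task 3: deadline = 11
  Task 2: deadline = 19
  Task 1: deadline = 31
  Task 5: deadline = 33
  Task 4: deadline = 34
  Task 6: deadline = 40
Priority order (highest first): [3, 2, 1, 5, 4, 6]
Highest priority task = 3

3


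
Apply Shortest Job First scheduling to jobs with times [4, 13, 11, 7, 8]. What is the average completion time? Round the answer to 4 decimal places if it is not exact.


SJF order (ascending): [4, 7, 8, 11, 13]
Completion times:
  Job 1: burst=4, C=4
  Job 2: burst=7, C=11
  Job 3: burst=8, C=19
  Job 4: burst=11, C=30
  Job 5: burst=13, C=43
Average completion = 107/5 = 21.4

21.4


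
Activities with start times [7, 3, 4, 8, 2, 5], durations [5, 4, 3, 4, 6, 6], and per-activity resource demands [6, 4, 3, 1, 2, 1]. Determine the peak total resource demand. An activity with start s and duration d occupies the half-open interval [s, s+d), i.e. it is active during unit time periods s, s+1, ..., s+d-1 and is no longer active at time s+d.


Each activity i is active on [start_i, start_i + duration_i).
Compute total resource usage per time slot:
  t=0: active resources = [], total = 0
  t=1: active resources = [], total = 0
  t=2: active resources = [2], total = 2
  t=3: active resources = [4, 2], total = 6
  t=4: active resources = [4, 3, 2], total = 9
  t=5: active resources = [4, 3, 2, 1], total = 10
  t=6: active resources = [4, 3, 2, 1], total = 10
  t=7: active resources = [6, 2, 1], total = 9
  t=8: active resources = [6, 1, 1], total = 8
  t=9: active resources = [6, 1, 1], total = 8
  t=10: active resources = [6, 1, 1], total = 8
  t=11: active resources = [6, 1], total = 7
Peak resource demand = 10

10


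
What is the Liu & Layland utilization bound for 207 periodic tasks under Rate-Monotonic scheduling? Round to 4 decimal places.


Compute 2^(1/207) = 1.0033541497
Subtract 1: 1.0033541497 - 1 = 0.0033541497
Multiply by n: 207 * 0.0033541497 = 0.6943089879
Round to 4 dp: 0.6943

0.6943


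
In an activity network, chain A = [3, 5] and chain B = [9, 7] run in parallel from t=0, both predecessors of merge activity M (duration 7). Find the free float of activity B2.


ES(B2) = sum of predecessors on chain B = 9
EF(B2) = ES + duration = 9 + 7 = 16
Successor of B2 is M. ES(M) = max(sum(A), sum(B)) = max(8, 16) = 16
Free float = ES(successor) - EF(current) = 16 - 16 = 0

0


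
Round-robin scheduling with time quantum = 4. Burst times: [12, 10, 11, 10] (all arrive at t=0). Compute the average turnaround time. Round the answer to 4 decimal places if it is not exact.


Time quantum = 4
Execution trace:
  J1 runs 4 units, time = 4
  J2 runs 4 units, time = 8
  J3 runs 4 units, time = 12
  J4 runs 4 units, time = 16
  J1 runs 4 units, time = 20
  J2 runs 4 units, time = 24
  J3 runs 4 units, time = 28
  J4 runs 4 units, time = 32
  J1 runs 4 units, time = 36
  J2 runs 2 units, time = 38
  J3 runs 3 units, time = 41
  J4 runs 2 units, time = 43
Finish times: [36, 38, 41, 43]
Average turnaround = 158/4 = 39.5

39.5


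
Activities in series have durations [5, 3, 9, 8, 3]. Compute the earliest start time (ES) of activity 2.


Activity 2 starts after activities 1 through 1 complete.
Predecessor durations: [5]
ES = 5 = 5

5


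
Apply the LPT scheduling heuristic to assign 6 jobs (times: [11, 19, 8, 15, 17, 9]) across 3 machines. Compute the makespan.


Sort jobs in decreasing order (LPT): [19, 17, 15, 11, 9, 8]
Assign each job to the least loaded machine:
  Machine 1: jobs [19, 8], load = 27
  Machine 2: jobs [17, 9], load = 26
  Machine 3: jobs [15, 11], load = 26
Makespan = max load = 27

27


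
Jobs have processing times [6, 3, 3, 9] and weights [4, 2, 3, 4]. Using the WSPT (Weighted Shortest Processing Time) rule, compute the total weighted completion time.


Compute p/w ratios and sort ascending (WSPT): [(3, 3), (6, 4), (3, 2), (9, 4)]
Compute weighted completion times:
  Job (p=3,w=3): C=3, w*C=3*3=9
  Job (p=6,w=4): C=9, w*C=4*9=36
  Job (p=3,w=2): C=12, w*C=2*12=24
  Job (p=9,w=4): C=21, w*C=4*21=84
Total weighted completion time = 153

153


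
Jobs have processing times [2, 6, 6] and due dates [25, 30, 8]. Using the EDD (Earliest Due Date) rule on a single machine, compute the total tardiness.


Sort by due date (EDD order): [(6, 8), (2, 25), (6, 30)]
Compute completion times and tardiness:
  Job 1: p=6, d=8, C=6, tardiness=max(0,6-8)=0
  Job 2: p=2, d=25, C=8, tardiness=max(0,8-25)=0
  Job 3: p=6, d=30, C=14, tardiness=max(0,14-30)=0
Total tardiness = 0

0


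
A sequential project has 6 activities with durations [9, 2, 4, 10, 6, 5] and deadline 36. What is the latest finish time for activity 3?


LF(activity 3) = deadline - sum of successor durations
Successors: activities 4 through 6 with durations [10, 6, 5]
Sum of successor durations = 21
LF = 36 - 21 = 15

15


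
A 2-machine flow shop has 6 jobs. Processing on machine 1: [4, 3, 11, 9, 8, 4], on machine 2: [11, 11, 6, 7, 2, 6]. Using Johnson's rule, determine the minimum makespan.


Apply Johnson's rule:
  Group 1 (a <= b): [(2, 3, 11), (1, 4, 11), (6, 4, 6)]
  Group 2 (a > b): [(4, 9, 7), (3, 11, 6), (5, 8, 2)]
Optimal job order: [2, 1, 6, 4, 3, 5]
Schedule:
  Job 2: M1 done at 3, M2 done at 14
  Job 1: M1 done at 7, M2 done at 25
  Job 6: M1 done at 11, M2 done at 31
  Job 4: M1 done at 20, M2 done at 38
  Job 3: M1 done at 31, M2 done at 44
  Job 5: M1 done at 39, M2 done at 46
Makespan = 46

46


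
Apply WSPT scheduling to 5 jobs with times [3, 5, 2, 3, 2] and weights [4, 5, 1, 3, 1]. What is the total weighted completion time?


Compute p/w ratios and sort ascending (WSPT): [(3, 4), (5, 5), (3, 3), (2, 1), (2, 1)]
Compute weighted completion times:
  Job (p=3,w=4): C=3, w*C=4*3=12
  Job (p=5,w=5): C=8, w*C=5*8=40
  Job (p=3,w=3): C=11, w*C=3*11=33
  Job (p=2,w=1): C=13, w*C=1*13=13
  Job (p=2,w=1): C=15, w*C=1*15=15
Total weighted completion time = 113

113


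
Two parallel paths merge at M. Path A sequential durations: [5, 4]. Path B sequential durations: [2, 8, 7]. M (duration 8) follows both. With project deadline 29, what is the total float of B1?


Forward pass: ES(B1) = sum of predecessors on chain B = 0
EF = ES + duration = 0 + 2 = 2
Backward pass: LF(M) = deadline = 29; LS(M) = 29 - 8 = 21
LF(B1) = LS(M) - sum(successors on chain B) = 21 - 15 = 6
LS = LF - duration = 6 - 2 = 4
Total float = LS - ES = 4 - 0 = 4

4


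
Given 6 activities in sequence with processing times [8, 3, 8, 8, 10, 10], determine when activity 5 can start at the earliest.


Activity 5 starts after activities 1 through 4 complete.
Predecessor durations: [8, 3, 8, 8]
ES = 8 + 3 + 8 + 8 = 27

27


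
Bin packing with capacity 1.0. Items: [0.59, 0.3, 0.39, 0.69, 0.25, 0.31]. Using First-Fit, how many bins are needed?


Place items sequentially using First-Fit:
  Item 0.59 -> new Bin 1
  Item 0.3 -> Bin 1 (now 0.89)
  Item 0.39 -> new Bin 2
  Item 0.69 -> new Bin 3
  Item 0.25 -> Bin 2 (now 0.64)
  Item 0.31 -> Bin 2 (now 0.95)
Total bins used = 3

3


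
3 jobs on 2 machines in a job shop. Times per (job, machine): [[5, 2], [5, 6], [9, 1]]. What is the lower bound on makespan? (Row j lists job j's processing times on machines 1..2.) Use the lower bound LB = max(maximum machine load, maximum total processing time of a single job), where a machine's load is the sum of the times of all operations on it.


Machine loads:
  Machine 1: 5 + 5 + 9 = 19
  Machine 2: 2 + 6 + 1 = 9
Max machine load = 19
Job totals:
  Job 1: 7
  Job 2: 11
  Job 3: 10
Max job total = 11
Lower bound = max(19, 11) = 19

19


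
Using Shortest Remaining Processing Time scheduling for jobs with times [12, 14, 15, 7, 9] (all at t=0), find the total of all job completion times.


Since all jobs arrive at t=0, SRPT equals SPT ordering.
SPT order: [7, 9, 12, 14, 15]
Completion times:
  Job 1: p=7, C=7
  Job 2: p=9, C=16
  Job 3: p=12, C=28
  Job 4: p=14, C=42
  Job 5: p=15, C=57
Total completion time = 7 + 16 + 28 + 42 + 57 = 150

150


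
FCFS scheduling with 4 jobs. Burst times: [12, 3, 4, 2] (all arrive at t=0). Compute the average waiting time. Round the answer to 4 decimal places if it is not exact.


FCFS order (as given): [12, 3, 4, 2]
Waiting times:
  Job 1: wait = 0
  Job 2: wait = 12
  Job 3: wait = 15
  Job 4: wait = 19
Sum of waiting times = 46
Average waiting time = 46/4 = 11.5

11.5


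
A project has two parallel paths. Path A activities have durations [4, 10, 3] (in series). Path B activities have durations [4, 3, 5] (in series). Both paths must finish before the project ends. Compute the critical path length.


Path A total = 4 + 10 + 3 = 17
Path B total = 4 + 3 + 5 = 12
Critical path = longest path = max(17, 12) = 17

17


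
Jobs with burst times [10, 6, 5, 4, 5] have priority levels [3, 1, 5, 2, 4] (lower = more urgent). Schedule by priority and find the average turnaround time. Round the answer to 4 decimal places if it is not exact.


Sort by priority (ascending = highest first):
Order: [(1, 6), (2, 4), (3, 10), (4, 5), (5, 5)]
Completion times:
  Priority 1, burst=6, C=6
  Priority 2, burst=4, C=10
  Priority 3, burst=10, C=20
  Priority 4, burst=5, C=25
  Priority 5, burst=5, C=30
Average turnaround = 91/5 = 18.2

18.2


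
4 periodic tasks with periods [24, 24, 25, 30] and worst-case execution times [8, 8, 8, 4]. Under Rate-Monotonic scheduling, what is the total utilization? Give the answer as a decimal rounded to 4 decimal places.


Compute individual utilizations (exact fractions):
  Task 1: C/T = 8/24 = 1/3 (approx. 0.3333)
  Task 2: C/T = 8/24 = 1/3 (approx. 0.3333)
  Task 3: C/T = 8/25 (approx. 0.32)
  Task 4: C/T = 4/30 = 2/15 (approx. 0.1333)
Total utilization U = 1/3 + 1/3 + 8/25 + 2/15 = 28/25
Rounded to 4 decimal places: U = 1.1200
RM (Liu & Layland) bound for 4 tasks = 0.756828; compare with U = 28/25 (approx. 1.120000)
U > 1, so the task set is not schedulable (processor overloaded).

1.1200


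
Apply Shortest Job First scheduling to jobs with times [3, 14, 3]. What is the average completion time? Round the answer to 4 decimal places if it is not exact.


SJF order (ascending): [3, 3, 14]
Completion times:
  Job 1: burst=3, C=3
  Job 2: burst=3, C=6
  Job 3: burst=14, C=20
Average completion = 29/3 = 9.6667

9.6667


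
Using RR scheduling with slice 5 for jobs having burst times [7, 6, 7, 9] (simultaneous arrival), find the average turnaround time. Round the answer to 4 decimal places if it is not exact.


Time quantum = 5
Execution trace:
  J1 runs 5 units, time = 5
  J2 runs 5 units, time = 10
  J3 runs 5 units, time = 15
  J4 runs 5 units, time = 20
  J1 runs 2 units, time = 22
  J2 runs 1 units, time = 23
  J3 runs 2 units, time = 25
  J4 runs 4 units, time = 29
Finish times: [22, 23, 25, 29]
Average turnaround = 99/4 = 24.75

24.75


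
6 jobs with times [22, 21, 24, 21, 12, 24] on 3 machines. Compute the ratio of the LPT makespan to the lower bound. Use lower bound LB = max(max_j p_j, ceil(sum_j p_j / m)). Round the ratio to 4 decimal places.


LPT order: [24, 24, 22, 21, 21, 12]
Machine loads after assignment: [45, 36, 43]
LPT makespan = 45
Lower bound = max(max_job, ceil(total/3)) = max(24, 42) = 42
Ratio = 45 / 42 = 1.0714

1.0714


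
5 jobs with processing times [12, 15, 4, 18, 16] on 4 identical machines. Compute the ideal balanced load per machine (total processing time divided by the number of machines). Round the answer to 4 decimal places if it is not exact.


Total processing time = 12 + 15 + 4 + 18 + 16 = 65
Number of machines = 4
Ideal balanced load = 65 / 4 = 16.25

16.25


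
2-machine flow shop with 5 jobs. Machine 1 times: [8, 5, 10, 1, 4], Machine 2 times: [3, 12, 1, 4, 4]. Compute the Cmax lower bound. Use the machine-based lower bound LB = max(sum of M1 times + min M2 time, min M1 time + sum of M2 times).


LB1 = sum(M1 times) + min(M2 times) = 28 + 1 = 29
LB2 = min(M1 times) + sum(M2 times) = 1 + 24 = 25
Lower bound = max(LB1, LB2) = max(29, 25) = 29

29


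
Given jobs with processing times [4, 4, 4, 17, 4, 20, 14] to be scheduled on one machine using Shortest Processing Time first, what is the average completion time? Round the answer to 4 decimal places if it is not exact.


Sort jobs by processing time (SPT order): [4, 4, 4, 4, 14, 17, 20]
Compute completion times sequentially:
  Job 1: processing = 4, completes at 4
  Job 2: processing = 4, completes at 8
  Job 3: processing = 4, completes at 12
  Job 4: processing = 4, completes at 16
  Job 5: processing = 14, completes at 30
  Job 6: processing = 17, completes at 47
  Job 7: processing = 20, completes at 67
Sum of completion times = 184
Average completion time = 184/7 = 26.2857

26.2857


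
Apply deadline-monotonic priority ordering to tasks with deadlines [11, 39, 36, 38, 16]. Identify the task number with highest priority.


Sort tasks by relative deadline (ascending):
  Task 1: deadline = 11
  Task 5: deadline = 16
  Task 3: deadline = 36
  Task 4: deadline = 38
  Task 2: deadline = 39
Priority order (highest first): [1, 5, 3, 4, 2]
Highest priority task = 1

1


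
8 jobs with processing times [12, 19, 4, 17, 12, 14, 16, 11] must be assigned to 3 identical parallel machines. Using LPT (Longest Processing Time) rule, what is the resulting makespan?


Sort jobs in decreasing order (LPT): [19, 17, 16, 14, 12, 12, 11, 4]
Assign each job to the least loaded machine:
  Machine 1: jobs [19, 12], load = 31
  Machine 2: jobs [17, 12, 11], load = 40
  Machine 3: jobs [16, 14, 4], load = 34
Makespan = max load = 40

40


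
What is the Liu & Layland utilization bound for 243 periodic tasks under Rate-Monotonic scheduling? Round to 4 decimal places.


Compute 2^(1/243) = 1.0028565297
Subtract 1: 1.0028565297 - 1 = 0.0028565297
Multiply by n: 243 * 0.0028565297 = 0.6941367171
Round to 4 dp: 0.6941

0.6941


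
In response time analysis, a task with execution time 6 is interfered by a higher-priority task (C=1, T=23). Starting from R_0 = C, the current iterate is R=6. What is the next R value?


R_next = C + ceil(R_prev / T_hp) * C_hp
ceil(6 / 23) = ceil(0.2609) = 1
Interference = 1 * 1 = 1
R_next = 6 + 1 = 7

7


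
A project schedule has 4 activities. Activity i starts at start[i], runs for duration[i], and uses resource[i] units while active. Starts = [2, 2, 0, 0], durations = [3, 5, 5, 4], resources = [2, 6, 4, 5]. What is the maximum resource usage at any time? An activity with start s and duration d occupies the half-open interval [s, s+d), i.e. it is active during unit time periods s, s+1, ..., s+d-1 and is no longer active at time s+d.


Each activity i is active on [start_i, start_i + duration_i).
Compute total resource usage per time slot:
  t=0: active resources = [4, 5], total = 9
  t=1: active resources = [4, 5], total = 9
  t=2: active resources = [2, 6, 4, 5], total = 17
  t=3: active resources = [2, 6, 4, 5], total = 17
  t=4: active resources = [2, 6, 4], total = 12
  t=5: active resources = [6], total = 6
  t=6: active resources = [6], total = 6
Peak resource demand = 17

17


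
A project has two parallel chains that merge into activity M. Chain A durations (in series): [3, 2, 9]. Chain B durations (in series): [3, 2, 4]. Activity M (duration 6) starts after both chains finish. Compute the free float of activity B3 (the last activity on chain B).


ES(B3) = sum of predecessors on chain B = 5
EF(B3) = ES + duration = 5 + 4 = 9
Successor of B3 is M. ES(M) = max(sum(A), sum(B)) = max(14, 9) = 14
Free float = ES(successor) - EF(current) = 14 - 9 = 5

5


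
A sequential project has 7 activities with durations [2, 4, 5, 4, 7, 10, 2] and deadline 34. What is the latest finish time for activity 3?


LF(activity 3) = deadline - sum of successor durations
Successors: activities 4 through 7 with durations [4, 7, 10, 2]
Sum of successor durations = 23
LF = 34 - 23 = 11

11


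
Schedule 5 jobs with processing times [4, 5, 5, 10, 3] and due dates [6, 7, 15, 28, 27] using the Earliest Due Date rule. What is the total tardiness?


Sort by due date (EDD order): [(4, 6), (5, 7), (5, 15), (3, 27), (10, 28)]
Compute completion times and tardiness:
  Job 1: p=4, d=6, C=4, tardiness=max(0,4-6)=0
  Job 2: p=5, d=7, C=9, tardiness=max(0,9-7)=2
  Job 3: p=5, d=15, C=14, tardiness=max(0,14-15)=0
  Job 4: p=3, d=27, C=17, tardiness=max(0,17-27)=0
  Job 5: p=10, d=28, C=27, tardiness=max(0,27-28)=0
Total tardiness = 2

2


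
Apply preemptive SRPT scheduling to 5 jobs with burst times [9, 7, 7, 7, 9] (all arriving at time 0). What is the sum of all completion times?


Since all jobs arrive at t=0, SRPT equals SPT ordering.
SPT order: [7, 7, 7, 9, 9]
Completion times:
  Job 1: p=7, C=7
  Job 2: p=7, C=14
  Job 3: p=7, C=21
  Job 4: p=9, C=30
  Job 5: p=9, C=39
Total completion time = 7 + 14 + 21 + 30 + 39 = 111

111


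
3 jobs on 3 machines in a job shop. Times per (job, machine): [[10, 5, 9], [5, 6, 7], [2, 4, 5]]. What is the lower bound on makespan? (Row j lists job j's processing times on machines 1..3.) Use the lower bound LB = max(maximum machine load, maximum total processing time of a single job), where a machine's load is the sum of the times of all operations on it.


Machine loads:
  Machine 1: 10 + 5 + 2 = 17
  Machine 2: 5 + 6 + 4 = 15
  Machine 3: 9 + 7 + 5 = 21
Max machine load = 21
Job totals:
  Job 1: 24
  Job 2: 18
  Job 3: 11
Max job total = 24
Lower bound = max(21, 24) = 24

24


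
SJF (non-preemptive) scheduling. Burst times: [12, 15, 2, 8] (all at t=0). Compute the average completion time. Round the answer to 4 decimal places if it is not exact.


SJF order (ascending): [2, 8, 12, 15]
Completion times:
  Job 1: burst=2, C=2
  Job 2: burst=8, C=10
  Job 3: burst=12, C=22
  Job 4: burst=15, C=37
Average completion = 71/4 = 17.75

17.75


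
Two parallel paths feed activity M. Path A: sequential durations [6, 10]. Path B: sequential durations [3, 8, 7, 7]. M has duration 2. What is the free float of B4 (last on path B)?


ES(B4) = sum of predecessors on chain B = 18
EF(B4) = ES + duration = 18 + 7 = 25
Successor of B4 is M. ES(M) = max(sum(A), sum(B)) = max(16, 25) = 25
Free float = ES(successor) - EF(current) = 25 - 25 = 0

0


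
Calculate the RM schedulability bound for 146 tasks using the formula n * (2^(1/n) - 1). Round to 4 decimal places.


Compute 2^(1/146) = 1.0047588711
Subtract 1: 1.0047588711 - 1 = 0.0047588711
Multiply by n: 146 * 0.0047588711 = 0.6947951806
Round to 4 dp: 0.6948

0.6948


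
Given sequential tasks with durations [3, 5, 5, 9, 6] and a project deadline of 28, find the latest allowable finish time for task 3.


LF(activity 3) = deadline - sum of successor durations
Successors: activities 4 through 5 with durations [9, 6]
Sum of successor durations = 15
LF = 28 - 15 = 13

13


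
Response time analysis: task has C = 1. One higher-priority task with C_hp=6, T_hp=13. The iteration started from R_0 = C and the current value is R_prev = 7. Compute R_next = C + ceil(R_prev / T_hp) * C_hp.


R_next = C + ceil(R_prev / T_hp) * C_hp
ceil(7 / 13) = ceil(0.5385) = 1
Interference = 1 * 6 = 6
R_next = 1 + 6 = 7
R_next = R_prev, so the iteration has converged (response time = 7).

7


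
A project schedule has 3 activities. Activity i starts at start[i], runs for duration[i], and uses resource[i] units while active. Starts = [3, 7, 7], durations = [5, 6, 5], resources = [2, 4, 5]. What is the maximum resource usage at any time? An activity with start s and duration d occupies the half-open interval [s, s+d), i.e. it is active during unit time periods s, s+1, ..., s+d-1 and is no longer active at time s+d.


Each activity i is active on [start_i, start_i + duration_i).
Compute total resource usage per time slot:
  t=0: active resources = [], total = 0
  t=1: active resources = [], total = 0
  t=2: active resources = [], total = 0
  t=3: active resources = [2], total = 2
  t=4: active resources = [2], total = 2
  t=5: active resources = [2], total = 2
  t=6: active resources = [2], total = 2
  t=7: active resources = [2, 4, 5], total = 11
  t=8: active resources = [4, 5], total = 9
  t=9: active resources = [4, 5], total = 9
  t=10: active resources = [4, 5], total = 9
  t=11: active resources = [4, 5], total = 9
  t=12: active resources = [4], total = 4
Peak resource demand = 11

11


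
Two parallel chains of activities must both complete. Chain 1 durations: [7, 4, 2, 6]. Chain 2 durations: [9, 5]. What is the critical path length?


Path A total = 7 + 4 + 2 + 6 = 19
Path B total = 9 + 5 = 14
Critical path = longest path = max(19, 14) = 19

19


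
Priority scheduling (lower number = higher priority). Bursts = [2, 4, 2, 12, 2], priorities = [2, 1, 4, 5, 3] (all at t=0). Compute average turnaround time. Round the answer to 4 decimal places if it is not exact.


Sort by priority (ascending = highest first):
Order: [(1, 4), (2, 2), (3, 2), (4, 2), (5, 12)]
Completion times:
  Priority 1, burst=4, C=4
  Priority 2, burst=2, C=6
  Priority 3, burst=2, C=8
  Priority 4, burst=2, C=10
  Priority 5, burst=12, C=22
Average turnaround = 50/5 = 10.0

10.0


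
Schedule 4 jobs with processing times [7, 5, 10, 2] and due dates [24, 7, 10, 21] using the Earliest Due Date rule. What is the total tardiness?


Sort by due date (EDD order): [(5, 7), (10, 10), (2, 21), (7, 24)]
Compute completion times and tardiness:
  Job 1: p=5, d=7, C=5, tardiness=max(0,5-7)=0
  Job 2: p=10, d=10, C=15, tardiness=max(0,15-10)=5
  Job 3: p=2, d=21, C=17, tardiness=max(0,17-21)=0
  Job 4: p=7, d=24, C=24, tardiness=max(0,24-24)=0
Total tardiness = 5

5


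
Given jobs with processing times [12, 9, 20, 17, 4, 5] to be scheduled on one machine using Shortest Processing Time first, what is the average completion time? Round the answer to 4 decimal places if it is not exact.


Sort jobs by processing time (SPT order): [4, 5, 9, 12, 17, 20]
Compute completion times sequentially:
  Job 1: processing = 4, completes at 4
  Job 2: processing = 5, completes at 9
  Job 3: processing = 9, completes at 18
  Job 4: processing = 12, completes at 30
  Job 5: processing = 17, completes at 47
  Job 6: processing = 20, completes at 67
Sum of completion times = 175
Average completion time = 175/6 = 29.1667

29.1667


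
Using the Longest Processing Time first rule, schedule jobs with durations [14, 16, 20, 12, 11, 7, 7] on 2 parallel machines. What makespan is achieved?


Sort jobs in decreasing order (LPT): [20, 16, 14, 12, 11, 7, 7]
Assign each job to the least loaded machine:
  Machine 1: jobs [20, 12, 7, 7], load = 46
  Machine 2: jobs [16, 14, 11], load = 41
Makespan = max load = 46

46
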